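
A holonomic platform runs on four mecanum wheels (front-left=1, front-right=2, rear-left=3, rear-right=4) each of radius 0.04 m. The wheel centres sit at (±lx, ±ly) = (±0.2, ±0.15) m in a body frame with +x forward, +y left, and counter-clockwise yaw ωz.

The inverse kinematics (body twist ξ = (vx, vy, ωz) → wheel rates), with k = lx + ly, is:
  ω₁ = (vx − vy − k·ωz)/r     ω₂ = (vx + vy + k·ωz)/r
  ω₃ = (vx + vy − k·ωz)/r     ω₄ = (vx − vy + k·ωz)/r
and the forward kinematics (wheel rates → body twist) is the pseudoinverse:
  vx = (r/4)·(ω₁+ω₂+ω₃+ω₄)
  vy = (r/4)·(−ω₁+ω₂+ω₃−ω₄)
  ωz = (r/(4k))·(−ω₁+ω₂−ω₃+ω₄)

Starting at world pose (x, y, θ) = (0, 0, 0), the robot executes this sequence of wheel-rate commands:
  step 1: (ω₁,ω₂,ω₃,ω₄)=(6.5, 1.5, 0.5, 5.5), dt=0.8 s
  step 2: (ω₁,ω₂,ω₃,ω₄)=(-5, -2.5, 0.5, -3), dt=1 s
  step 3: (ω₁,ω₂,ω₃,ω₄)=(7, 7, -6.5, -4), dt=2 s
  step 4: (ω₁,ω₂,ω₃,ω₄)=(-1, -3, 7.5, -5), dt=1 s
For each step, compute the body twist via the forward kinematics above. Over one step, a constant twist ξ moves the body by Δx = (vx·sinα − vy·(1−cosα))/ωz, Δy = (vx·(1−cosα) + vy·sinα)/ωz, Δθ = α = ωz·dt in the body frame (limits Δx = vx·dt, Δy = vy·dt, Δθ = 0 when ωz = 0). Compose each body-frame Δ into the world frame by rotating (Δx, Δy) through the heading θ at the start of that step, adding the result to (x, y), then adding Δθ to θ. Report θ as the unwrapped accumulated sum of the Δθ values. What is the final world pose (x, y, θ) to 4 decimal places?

(0.0797, 0.0397, -0.3000)

step 1: ξ=(vx,vy,ωz)=(0.1400, -0.1000, 0.0000), dt=0.8 → body Δ=(0.1120, -0.0800, 0.0000) → world pose (0.1120, -0.0800, 0.0000)
step 2: ξ=(vx,vy,ωz)=(-0.1000, 0.0600, -0.0286), dt=1.0 → body Δ=(-0.0991, 0.0614, -0.0286) → world pose (0.0129, -0.0186, -0.0286)
step 3: ξ=(vx,vy,ωz)=(0.0350, -0.0250, 0.0714), dt=2.0 → body Δ=(0.0733, -0.0448, 0.1429) → world pose (0.0849, -0.0655, 0.1143)
step 4: ξ=(vx,vy,ωz)=(-0.0150, 0.1050, -0.4143), dt=1.0 → body Δ=(0.0069, 0.1051, -0.4143) → world pose (0.0797, 0.0397, -0.3000)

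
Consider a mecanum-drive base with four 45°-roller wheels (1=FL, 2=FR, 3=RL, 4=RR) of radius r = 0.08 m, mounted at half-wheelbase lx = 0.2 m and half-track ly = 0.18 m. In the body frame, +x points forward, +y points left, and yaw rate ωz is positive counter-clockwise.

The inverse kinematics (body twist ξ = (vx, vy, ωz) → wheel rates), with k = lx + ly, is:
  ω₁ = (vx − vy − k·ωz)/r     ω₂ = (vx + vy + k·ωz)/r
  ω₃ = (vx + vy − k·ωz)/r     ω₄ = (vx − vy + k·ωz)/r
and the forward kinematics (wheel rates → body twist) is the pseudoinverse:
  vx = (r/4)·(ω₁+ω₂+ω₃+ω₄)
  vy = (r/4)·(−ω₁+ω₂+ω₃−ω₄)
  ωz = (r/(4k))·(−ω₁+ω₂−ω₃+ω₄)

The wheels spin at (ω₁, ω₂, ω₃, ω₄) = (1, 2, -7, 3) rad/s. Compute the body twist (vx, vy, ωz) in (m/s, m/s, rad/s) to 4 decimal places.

(-0.0200, -0.1800, 0.5789)

k = lx + ly = 0.2 + 0.18 = 0.3800
ω₁+ω₂+ω₃+ω₄ = -1.0000  →  vx = (0.08/4)·-1.0000 = -0.0200
−ω₁+ω₂+ω₃−ω₄ = -9.0000  →  vy = (0.08/4)·-9.0000 = -0.1800
−ω₁+ω₂−ω₃+ω₄ = 11.0000  →  ωz = (0.08/1.5200)·11.0000 = 0.5789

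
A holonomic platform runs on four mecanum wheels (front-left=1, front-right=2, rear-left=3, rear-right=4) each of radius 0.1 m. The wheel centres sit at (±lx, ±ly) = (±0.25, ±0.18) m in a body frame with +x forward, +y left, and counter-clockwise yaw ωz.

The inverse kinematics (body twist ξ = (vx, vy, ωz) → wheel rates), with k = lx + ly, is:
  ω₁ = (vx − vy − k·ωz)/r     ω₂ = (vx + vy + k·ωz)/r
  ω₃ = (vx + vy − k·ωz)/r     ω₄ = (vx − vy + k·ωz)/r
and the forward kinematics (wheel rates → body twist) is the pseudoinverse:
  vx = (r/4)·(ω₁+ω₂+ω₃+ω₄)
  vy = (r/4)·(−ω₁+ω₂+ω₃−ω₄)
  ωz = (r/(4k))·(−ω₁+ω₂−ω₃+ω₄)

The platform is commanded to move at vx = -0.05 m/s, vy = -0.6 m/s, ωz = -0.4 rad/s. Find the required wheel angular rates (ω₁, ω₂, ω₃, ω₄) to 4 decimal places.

k = lx + ly = 0.25 + 0.18 = 0.4300;  k·ωz = 0.4300·-0.4 = -0.1720
ω₁ (FL) = (vx − vy − k·ωz)/r = 0.7220/0.1 = 7.2200
ω₂ (FR) = (vx + vy + k·ωz)/r = -0.8220/0.1 = -8.2200
ω₃ (RL) = (vx + vy − k·ωz)/r = -0.4780/0.1 = -4.7800
ω₄ (RR) = (vx − vy + k·ωz)/r = 0.3780/0.1 = 3.7800

(7.2200, -8.2200, -4.7800, 3.7800)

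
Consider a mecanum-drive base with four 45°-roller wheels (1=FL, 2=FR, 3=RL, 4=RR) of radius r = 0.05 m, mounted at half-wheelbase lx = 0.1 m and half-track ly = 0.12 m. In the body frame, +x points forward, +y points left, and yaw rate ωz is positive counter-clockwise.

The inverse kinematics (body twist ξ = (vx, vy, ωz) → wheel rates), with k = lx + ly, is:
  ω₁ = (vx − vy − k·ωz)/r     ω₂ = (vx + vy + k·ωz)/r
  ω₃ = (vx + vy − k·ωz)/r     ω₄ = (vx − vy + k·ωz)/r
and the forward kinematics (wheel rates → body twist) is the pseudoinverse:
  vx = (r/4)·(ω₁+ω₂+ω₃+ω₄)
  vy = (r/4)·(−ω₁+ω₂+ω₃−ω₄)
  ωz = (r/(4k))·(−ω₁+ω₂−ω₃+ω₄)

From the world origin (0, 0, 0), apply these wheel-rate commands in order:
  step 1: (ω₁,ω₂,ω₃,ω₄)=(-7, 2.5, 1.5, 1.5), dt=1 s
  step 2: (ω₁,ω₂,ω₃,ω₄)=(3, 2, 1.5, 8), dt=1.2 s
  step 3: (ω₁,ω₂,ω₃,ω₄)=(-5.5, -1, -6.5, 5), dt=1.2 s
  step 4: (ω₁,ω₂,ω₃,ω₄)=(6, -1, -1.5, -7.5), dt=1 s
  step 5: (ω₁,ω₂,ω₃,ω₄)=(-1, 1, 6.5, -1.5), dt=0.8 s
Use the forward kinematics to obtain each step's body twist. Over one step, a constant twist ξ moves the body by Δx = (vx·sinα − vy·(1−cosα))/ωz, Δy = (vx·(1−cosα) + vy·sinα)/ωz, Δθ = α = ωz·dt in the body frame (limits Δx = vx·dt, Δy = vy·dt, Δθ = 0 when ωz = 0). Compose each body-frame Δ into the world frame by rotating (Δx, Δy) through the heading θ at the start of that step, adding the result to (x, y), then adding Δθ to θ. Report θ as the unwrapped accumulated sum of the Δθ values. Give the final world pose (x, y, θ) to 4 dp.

step 1: ξ=(vx,vy,ωz)=(-0.0188, 0.1188, 0.5398), dt=1.0 → body Δ=(-0.0491, 0.1081, 0.5398) → world pose (-0.0491, 0.1081, 0.5398)
step 2: ξ=(vx,vy,ωz)=(0.1813, -0.0938, 0.3125), dt=1.2 → body Δ=(0.2333, -0.0696, 0.3750) → world pose (0.1867, 0.1683, 0.9148)
step 3: ξ=(vx,vy,ωz)=(-0.1000, -0.0875, 0.9091), dt=1.2 → body Δ=(-0.0458, -0.1446, 1.0909) → world pose (0.2734, 0.0439, 2.0057)
step 4: ξ=(vx,vy,ωz)=(-0.0500, -0.0125, -0.7386), dt=1.0 → body Δ=(-0.0500, 0.0062, -0.7386) → world pose (0.2888, -0.0041, 1.2670)
step 5: ξ=(vx,vy,ωz)=(0.0625, 0.1250, -0.3409), dt=0.8 → body Δ=(0.0629, 0.0920, -0.2727) → world pose (0.2199, 0.0835, 0.9943)

(0.2199, 0.0835, 0.9943)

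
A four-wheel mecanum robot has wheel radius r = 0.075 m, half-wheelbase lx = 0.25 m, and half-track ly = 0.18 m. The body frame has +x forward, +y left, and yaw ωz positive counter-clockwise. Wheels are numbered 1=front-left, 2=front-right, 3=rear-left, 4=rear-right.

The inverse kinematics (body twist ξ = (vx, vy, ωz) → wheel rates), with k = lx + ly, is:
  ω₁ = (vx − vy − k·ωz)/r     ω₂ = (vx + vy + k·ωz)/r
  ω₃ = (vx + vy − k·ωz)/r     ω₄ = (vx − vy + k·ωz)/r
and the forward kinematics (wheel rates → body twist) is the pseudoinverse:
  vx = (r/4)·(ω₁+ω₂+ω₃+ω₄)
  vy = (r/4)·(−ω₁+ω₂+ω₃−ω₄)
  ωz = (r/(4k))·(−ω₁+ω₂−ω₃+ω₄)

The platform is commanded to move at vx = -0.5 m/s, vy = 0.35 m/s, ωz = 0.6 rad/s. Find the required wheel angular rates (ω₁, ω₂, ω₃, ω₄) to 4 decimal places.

k = lx + ly = 0.25 + 0.18 = 0.4300;  k·ωz = 0.4300·0.6 = 0.2580
ω₁ (FL) = (vx − vy − k·ωz)/r = -1.1080/0.075 = -14.7733
ω₂ (FR) = (vx + vy + k·ωz)/r = 0.1080/0.075 = 1.4400
ω₃ (RL) = (vx + vy − k·ωz)/r = -0.4080/0.075 = -5.4400
ω₄ (RR) = (vx − vy + k·ωz)/r = -0.5920/0.075 = -7.8933

(-14.7733, 1.4400, -5.4400, -7.8933)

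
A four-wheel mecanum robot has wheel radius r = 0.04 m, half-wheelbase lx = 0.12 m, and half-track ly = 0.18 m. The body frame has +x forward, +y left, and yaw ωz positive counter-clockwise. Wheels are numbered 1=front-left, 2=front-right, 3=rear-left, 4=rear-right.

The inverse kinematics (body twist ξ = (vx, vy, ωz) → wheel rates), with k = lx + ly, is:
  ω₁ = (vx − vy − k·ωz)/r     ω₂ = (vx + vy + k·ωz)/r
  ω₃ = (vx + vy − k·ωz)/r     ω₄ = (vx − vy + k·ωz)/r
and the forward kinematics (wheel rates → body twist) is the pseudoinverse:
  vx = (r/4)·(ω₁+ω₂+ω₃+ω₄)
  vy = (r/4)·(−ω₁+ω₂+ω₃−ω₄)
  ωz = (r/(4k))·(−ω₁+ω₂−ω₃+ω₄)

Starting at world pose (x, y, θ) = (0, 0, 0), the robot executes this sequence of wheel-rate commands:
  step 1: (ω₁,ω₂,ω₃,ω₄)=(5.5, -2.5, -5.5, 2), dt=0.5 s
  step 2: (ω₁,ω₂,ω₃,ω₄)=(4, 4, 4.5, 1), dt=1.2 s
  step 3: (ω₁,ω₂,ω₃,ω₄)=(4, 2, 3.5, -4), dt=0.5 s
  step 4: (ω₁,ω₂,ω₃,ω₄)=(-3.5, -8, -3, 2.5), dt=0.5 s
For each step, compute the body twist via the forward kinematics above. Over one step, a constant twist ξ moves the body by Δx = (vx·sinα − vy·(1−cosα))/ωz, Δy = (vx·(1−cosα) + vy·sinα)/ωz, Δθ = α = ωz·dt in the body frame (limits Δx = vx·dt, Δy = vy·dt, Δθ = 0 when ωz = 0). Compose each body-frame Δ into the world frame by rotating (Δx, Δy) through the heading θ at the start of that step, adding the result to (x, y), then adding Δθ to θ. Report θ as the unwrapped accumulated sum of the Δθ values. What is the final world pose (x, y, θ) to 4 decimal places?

step 1: ξ=(vx,vy,ωz)=(-0.0050, -0.1550, -0.0167), dt=0.5 → body Δ=(-0.0028, -0.0775, -0.0083) → world pose (-0.0028, -0.0775, -0.0083)
step 2: ξ=(vx,vy,ωz)=(0.1350, 0.0350, -0.1167), dt=1.2 → body Δ=(0.1644, 0.0305, -0.1400) → world pose (0.1618, -0.0483, -0.1483)
step 3: ξ=(vx,vy,ωz)=(0.0550, 0.0550, -0.3167), dt=0.5 → body Δ=(0.0296, 0.0252, -0.1583) → world pose (0.1948, -0.0278, -0.3067)
step 4: ξ=(vx,vy,ωz)=(-0.1200, -0.1000, 0.0333), dt=0.5 → body Δ=(-0.0596, -0.0505, 0.0167) → world pose (0.1227, -0.0579, -0.2900)

(0.1227, -0.0579, -0.2900)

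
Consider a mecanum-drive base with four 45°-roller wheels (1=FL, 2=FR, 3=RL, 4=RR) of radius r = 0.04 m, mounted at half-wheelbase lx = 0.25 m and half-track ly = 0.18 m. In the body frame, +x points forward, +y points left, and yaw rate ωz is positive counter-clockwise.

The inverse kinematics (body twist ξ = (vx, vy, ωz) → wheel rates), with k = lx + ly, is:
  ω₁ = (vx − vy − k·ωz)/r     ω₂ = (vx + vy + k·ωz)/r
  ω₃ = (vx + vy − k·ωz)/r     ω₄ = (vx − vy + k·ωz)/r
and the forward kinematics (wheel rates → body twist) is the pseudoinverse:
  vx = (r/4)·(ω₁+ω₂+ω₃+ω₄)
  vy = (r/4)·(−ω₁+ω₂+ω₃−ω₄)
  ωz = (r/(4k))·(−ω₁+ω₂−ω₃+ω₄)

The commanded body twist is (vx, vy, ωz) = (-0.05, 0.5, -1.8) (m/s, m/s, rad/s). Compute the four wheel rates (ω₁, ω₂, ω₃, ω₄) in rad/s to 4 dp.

k = lx + ly = 0.25 + 0.18 = 0.4300;  k·ωz = 0.4300·-1.8 = -0.7740
ω₁ (FL) = (vx − vy − k·ωz)/r = 0.2240/0.04 = 5.6000
ω₂ (FR) = (vx + vy + k·ωz)/r = -0.3240/0.04 = -8.1000
ω₃ (RL) = (vx + vy − k·ωz)/r = 1.2240/0.04 = 30.6000
ω₄ (RR) = (vx − vy + k·ωz)/r = -1.3240/0.04 = -33.1000

(5.6000, -8.1000, 30.6000, -33.1000)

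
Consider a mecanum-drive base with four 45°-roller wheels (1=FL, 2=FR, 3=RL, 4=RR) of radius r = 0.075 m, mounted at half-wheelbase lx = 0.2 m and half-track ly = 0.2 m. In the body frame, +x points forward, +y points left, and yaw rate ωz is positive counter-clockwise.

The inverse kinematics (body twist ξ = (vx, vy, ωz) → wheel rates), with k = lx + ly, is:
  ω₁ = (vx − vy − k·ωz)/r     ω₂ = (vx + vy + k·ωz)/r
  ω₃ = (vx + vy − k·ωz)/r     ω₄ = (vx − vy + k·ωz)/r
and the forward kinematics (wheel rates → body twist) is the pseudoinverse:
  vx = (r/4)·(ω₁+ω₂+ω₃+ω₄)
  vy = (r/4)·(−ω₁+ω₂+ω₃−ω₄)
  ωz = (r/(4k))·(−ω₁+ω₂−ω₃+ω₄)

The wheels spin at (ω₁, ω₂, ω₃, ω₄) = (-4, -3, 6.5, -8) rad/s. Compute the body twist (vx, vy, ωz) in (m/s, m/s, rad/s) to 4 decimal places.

k = lx + ly = 0.2 + 0.2 = 0.4000
ω₁+ω₂+ω₃+ω₄ = -8.5000  →  vx = (0.075/4)·-8.5000 = -0.1594
−ω₁+ω₂+ω₃−ω₄ = 15.5000  →  vy = (0.075/4)·15.5000 = 0.2906
−ω₁+ω₂−ω₃+ω₄ = -13.5000  →  ωz = (0.075/1.6000)·-13.5000 = -0.6328

(-0.1594, 0.2906, -0.6328)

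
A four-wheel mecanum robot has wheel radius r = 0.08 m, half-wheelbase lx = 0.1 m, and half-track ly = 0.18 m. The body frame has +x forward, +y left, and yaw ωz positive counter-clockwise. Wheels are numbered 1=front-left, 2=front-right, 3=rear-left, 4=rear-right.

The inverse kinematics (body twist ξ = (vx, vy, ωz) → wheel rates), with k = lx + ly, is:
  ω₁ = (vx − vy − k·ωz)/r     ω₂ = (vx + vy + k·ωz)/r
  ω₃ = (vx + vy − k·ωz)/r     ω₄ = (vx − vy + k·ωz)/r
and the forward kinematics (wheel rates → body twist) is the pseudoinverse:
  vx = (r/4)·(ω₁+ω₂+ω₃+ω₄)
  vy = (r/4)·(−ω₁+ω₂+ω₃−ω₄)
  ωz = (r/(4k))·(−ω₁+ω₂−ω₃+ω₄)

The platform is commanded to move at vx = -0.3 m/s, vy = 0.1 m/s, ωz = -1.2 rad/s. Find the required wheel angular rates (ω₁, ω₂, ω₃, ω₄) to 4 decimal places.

(-0.8000, -6.7000, 1.7000, -9.2000)

k = lx + ly = 0.1 + 0.18 = 0.2800;  k·ωz = 0.2800·-1.2 = -0.3360
ω₁ (FL) = (vx − vy − k·ωz)/r = -0.0640/0.08 = -0.8000
ω₂ (FR) = (vx + vy + k·ωz)/r = -0.5360/0.08 = -6.7000
ω₃ (RL) = (vx + vy − k·ωz)/r = 0.1360/0.08 = 1.7000
ω₄ (RR) = (vx − vy + k·ωz)/r = -0.7360/0.08 = -9.2000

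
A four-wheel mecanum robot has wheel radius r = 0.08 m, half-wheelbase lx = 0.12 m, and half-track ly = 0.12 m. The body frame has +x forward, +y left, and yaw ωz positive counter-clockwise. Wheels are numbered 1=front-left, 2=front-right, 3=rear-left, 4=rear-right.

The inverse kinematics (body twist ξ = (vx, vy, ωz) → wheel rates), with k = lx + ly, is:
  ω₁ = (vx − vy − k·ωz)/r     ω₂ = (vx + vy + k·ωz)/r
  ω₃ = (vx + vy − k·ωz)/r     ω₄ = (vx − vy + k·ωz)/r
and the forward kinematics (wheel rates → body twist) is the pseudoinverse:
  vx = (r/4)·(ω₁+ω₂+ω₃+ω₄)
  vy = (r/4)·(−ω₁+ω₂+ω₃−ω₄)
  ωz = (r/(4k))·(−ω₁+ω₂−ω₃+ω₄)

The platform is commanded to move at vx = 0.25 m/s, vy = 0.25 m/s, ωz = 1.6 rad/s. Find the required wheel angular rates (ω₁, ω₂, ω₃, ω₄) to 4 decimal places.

(-4.8000, 11.0500, 1.4500, 4.8000)

k = lx + ly = 0.12 + 0.12 = 0.2400;  k·ωz = 0.2400·1.6 = 0.3840
ω₁ (FL) = (vx − vy − k·ωz)/r = -0.3840/0.08 = -4.8000
ω₂ (FR) = (vx + vy + k·ωz)/r = 0.8840/0.08 = 11.0500
ω₃ (RL) = (vx + vy − k·ωz)/r = 0.1160/0.08 = 1.4500
ω₄ (RR) = (vx − vy + k·ωz)/r = 0.3840/0.08 = 4.8000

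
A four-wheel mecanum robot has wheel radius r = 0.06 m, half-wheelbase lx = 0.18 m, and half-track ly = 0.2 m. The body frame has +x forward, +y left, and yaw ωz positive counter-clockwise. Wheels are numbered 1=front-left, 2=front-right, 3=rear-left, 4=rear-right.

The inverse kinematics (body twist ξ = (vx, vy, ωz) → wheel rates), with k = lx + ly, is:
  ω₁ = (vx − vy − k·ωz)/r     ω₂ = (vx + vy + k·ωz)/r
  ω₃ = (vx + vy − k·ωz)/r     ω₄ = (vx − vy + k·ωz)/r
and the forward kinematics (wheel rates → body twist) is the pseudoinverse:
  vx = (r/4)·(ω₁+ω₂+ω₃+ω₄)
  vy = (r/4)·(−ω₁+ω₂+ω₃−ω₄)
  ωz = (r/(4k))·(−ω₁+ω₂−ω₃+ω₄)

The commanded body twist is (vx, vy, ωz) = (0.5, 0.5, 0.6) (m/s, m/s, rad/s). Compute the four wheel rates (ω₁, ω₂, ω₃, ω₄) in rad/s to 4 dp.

k = lx + ly = 0.18 + 0.2 = 0.3800;  k·ωz = 0.3800·0.6 = 0.2280
ω₁ (FL) = (vx − vy − k·ωz)/r = -0.2280/0.06 = -3.8000
ω₂ (FR) = (vx + vy + k·ωz)/r = 1.2280/0.06 = 20.4667
ω₃ (RL) = (vx + vy − k·ωz)/r = 0.7720/0.06 = 12.8667
ω₄ (RR) = (vx − vy + k·ωz)/r = 0.2280/0.06 = 3.8000

(-3.8000, 20.4667, 12.8667, 3.8000)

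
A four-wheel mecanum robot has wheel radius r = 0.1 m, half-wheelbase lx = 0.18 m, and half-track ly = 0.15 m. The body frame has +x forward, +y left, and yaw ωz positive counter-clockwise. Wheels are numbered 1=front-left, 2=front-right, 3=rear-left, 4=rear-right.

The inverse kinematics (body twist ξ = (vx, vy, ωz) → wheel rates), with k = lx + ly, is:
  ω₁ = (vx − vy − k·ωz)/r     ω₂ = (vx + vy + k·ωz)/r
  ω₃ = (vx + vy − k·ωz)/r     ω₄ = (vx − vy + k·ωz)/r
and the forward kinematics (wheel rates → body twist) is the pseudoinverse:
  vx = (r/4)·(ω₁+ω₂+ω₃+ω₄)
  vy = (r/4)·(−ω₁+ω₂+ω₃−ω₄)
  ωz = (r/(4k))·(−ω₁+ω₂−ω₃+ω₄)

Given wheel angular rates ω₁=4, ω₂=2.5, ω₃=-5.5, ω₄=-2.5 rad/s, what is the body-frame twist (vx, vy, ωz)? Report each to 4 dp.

(-0.0375, -0.1125, 0.1136)

k = lx + ly = 0.18 + 0.15 = 0.3300
ω₁+ω₂+ω₃+ω₄ = -1.5000  →  vx = (0.1/4)·-1.5000 = -0.0375
−ω₁+ω₂+ω₃−ω₄ = -4.5000  →  vy = (0.1/4)·-4.5000 = -0.1125
−ω₁+ω₂−ω₃+ω₄ = 1.5000  →  ωz = (0.1/1.3200)·1.5000 = 0.1136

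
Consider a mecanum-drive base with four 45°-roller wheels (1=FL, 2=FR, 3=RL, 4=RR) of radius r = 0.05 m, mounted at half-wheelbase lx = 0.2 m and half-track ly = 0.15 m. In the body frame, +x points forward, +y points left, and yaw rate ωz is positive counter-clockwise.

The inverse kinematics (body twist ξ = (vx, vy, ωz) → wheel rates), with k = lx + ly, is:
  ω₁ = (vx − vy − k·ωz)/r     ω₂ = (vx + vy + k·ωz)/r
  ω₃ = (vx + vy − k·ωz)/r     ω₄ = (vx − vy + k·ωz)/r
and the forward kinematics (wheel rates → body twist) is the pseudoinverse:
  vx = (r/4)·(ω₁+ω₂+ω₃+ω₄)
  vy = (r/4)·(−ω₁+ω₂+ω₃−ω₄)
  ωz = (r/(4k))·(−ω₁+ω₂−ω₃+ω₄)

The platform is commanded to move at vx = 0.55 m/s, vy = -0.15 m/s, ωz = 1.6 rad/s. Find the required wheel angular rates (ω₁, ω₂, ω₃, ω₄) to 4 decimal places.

k = lx + ly = 0.2 + 0.15 = 0.3500;  k·ωz = 0.3500·1.6 = 0.5600
ω₁ (FL) = (vx − vy − k·ωz)/r = 0.1400/0.05 = 2.8000
ω₂ (FR) = (vx + vy + k·ωz)/r = 0.9600/0.05 = 19.2000
ω₃ (RL) = (vx + vy − k·ωz)/r = -0.1600/0.05 = -3.2000
ω₄ (RR) = (vx − vy + k·ωz)/r = 1.2600/0.05 = 25.2000

(2.8000, 19.2000, -3.2000, 25.2000)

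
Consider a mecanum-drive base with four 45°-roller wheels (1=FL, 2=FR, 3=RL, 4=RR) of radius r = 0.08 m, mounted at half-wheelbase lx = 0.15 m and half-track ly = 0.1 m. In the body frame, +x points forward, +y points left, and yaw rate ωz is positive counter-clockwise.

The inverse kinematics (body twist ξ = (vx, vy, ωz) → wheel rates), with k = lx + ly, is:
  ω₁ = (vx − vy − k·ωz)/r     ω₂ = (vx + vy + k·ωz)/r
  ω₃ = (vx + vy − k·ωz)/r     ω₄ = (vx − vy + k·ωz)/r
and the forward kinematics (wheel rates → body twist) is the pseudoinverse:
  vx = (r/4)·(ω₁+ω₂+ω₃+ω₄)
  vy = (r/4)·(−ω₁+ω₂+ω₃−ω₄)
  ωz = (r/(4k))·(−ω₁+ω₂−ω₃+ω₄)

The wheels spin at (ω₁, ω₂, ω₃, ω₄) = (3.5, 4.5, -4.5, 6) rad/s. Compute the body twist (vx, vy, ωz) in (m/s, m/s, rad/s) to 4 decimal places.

(0.1900, -0.1900, 0.9200)

k = lx + ly = 0.15 + 0.1 = 0.2500
ω₁+ω₂+ω₃+ω₄ = 9.5000  →  vx = (0.08/4)·9.5000 = 0.1900
−ω₁+ω₂+ω₃−ω₄ = -9.5000  →  vy = (0.08/4)·-9.5000 = -0.1900
−ω₁+ω₂−ω₃+ω₄ = 11.5000  →  ωz = (0.08/1.0000)·11.5000 = 0.9200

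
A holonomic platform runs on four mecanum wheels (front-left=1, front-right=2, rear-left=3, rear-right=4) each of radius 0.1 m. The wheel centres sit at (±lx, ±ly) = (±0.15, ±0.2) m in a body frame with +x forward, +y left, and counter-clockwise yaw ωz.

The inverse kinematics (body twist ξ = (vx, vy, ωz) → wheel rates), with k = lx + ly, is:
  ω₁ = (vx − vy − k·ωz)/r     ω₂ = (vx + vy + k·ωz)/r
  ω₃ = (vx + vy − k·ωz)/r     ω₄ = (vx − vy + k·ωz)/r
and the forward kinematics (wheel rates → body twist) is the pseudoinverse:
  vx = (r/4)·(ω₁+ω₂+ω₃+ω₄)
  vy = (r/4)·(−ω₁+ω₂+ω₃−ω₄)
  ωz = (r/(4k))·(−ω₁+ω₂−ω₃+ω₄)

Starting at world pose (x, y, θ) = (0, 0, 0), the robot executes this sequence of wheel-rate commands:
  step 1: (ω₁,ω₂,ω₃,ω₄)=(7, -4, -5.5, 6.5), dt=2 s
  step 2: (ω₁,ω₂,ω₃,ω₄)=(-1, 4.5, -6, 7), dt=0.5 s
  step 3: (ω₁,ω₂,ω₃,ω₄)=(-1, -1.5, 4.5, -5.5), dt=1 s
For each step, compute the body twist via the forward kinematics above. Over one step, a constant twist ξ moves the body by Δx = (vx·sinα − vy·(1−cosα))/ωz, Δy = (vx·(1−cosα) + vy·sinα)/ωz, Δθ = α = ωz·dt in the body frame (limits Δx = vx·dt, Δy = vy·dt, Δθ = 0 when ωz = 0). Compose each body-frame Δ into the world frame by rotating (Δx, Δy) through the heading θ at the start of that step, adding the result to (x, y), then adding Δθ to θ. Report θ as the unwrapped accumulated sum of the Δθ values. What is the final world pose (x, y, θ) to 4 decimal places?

(0.1983, -1.0131, 0.0536)

step 1: ξ=(vx,vy,ωz)=(0.1000, -0.5750, 0.0714), dt=2.0 → body Δ=(0.2813, -1.1318, 0.1429) → world pose (0.2813, -1.1318, 0.1429)
step 2: ξ=(vx,vy,ωz)=(0.1125, -0.1875, 1.3214), dt=0.5 → body Δ=(0.0821, -0.0692, 0.6607) → world pose (0.3724, -1.1886, 0.8036)
step 3: ξ=(vx,vy,ωz)=(-0.0875, 0.2375, -0.7500), dt=1.0 → body Δ=(0.0054, 0.2472, -0.7500) → world pose (0.1983, -1.0131, 0.0536)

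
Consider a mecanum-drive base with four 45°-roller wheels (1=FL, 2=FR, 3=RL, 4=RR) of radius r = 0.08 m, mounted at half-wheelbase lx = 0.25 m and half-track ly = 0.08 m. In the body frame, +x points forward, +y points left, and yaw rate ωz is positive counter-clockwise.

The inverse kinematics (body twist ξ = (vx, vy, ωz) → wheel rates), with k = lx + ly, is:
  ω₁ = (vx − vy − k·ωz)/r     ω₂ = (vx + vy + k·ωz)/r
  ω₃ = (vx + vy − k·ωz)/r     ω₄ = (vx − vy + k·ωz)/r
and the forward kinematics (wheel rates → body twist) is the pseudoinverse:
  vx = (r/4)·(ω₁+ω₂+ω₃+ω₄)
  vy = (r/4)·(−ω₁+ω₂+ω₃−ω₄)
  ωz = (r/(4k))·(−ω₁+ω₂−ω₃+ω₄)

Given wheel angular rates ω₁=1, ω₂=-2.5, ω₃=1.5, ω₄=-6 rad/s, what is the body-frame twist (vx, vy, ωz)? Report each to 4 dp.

k = lx + ly = 0.25 + 0.08 = 0.3300
ω₁+ω₂+ω₃+ω₄ = -6.0000  →  vx = (0.08/4)·-6.0000 = -0.1200
−ω₁+ω₂+ω₃−ω₄ = 4.0000  →  vy = (0.08/4)·4.0000 = 0.0800
−ω₁+ω₂−ω₃+ω₄ = -11.0000  →  ωz = (0.08/1.3200)·-11.0000 = -0.6667

(-0.1200, 0.0800, -0.6667)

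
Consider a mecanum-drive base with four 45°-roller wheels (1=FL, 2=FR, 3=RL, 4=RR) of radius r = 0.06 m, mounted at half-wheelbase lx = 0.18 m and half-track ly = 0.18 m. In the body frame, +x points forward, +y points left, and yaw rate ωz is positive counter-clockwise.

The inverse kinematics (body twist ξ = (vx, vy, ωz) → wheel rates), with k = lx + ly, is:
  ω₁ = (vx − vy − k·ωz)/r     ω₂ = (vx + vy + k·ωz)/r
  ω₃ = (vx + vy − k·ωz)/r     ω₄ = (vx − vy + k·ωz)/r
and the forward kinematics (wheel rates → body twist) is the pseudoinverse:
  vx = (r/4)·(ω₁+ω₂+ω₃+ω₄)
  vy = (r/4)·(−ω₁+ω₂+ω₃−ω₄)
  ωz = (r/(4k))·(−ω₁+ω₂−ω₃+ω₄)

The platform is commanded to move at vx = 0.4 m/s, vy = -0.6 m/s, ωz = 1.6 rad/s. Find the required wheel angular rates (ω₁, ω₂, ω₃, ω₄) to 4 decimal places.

k = lx + ly = 0.18 + 0.18 = 0.3600;  k·ωz = 0.3600·1.6 = 0.5760
ω₁ (FL) = (vx − vy − k·ωz)/r = 0.4240/0.06 = 7.0667
ω₂ (FR) = (vx + vy + k·ωz)/r = 0.3760/0.06 = 6.2667
ω₃ (RL) = (vx + vy − k·ωz)/r = -0.7760/0.06 = -12.9333
ω₄ (RR) = (vx − vy + k·ωz)/r = 1.5760/0.06 = 26.2667

(7.0667, 6.2667, -12.9333, 26.2667)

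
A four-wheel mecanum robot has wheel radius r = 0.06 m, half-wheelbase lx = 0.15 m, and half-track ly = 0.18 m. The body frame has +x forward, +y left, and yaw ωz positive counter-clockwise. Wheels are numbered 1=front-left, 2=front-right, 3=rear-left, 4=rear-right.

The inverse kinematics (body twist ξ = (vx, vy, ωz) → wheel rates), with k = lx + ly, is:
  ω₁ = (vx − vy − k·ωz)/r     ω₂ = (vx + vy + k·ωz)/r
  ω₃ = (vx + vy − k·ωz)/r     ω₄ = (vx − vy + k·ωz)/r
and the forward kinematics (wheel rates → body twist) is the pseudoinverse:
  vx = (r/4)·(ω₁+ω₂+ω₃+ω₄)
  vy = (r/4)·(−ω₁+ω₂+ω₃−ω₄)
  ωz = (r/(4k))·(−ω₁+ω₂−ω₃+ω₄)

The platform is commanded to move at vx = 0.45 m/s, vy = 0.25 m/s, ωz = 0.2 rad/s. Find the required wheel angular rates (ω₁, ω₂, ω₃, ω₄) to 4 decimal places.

k = lx + ly = 0.15 + 0.18 = 0.3300;  k·ωz = 0.3300·0.2 = 0.0660
ω₁ (FL) = (vx − vy − k·ωz)/r = 0.1340/0.06 = 2.2333
ω₂ (FR) = (vx + vy + k·ωz)/r = 0.7660/0.06 = 12.7667
ω₃ (RL) = (vx + vy − k·ωz)/r = 0.6340/0.06 = 10.5667
ω₄ (RR) = (vx − vy + k·ωz)/r = 0.2660/0.06 = 4.4333

(2.2333, 12.7667, 10.5667, 4.4333)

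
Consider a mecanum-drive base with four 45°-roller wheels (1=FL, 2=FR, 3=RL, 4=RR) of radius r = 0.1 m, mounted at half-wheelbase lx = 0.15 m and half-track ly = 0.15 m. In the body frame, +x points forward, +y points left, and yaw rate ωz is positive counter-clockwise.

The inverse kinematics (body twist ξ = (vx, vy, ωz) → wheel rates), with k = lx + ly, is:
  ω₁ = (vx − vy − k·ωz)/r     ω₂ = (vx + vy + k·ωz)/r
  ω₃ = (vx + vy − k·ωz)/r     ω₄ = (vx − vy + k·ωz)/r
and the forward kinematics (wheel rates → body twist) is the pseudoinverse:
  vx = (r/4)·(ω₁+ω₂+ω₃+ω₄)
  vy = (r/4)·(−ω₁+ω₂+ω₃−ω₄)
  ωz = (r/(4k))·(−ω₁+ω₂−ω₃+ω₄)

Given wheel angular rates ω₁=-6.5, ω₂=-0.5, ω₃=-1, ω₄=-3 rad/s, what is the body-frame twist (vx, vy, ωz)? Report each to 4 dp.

(-0.2750, 0.2000, 0.3333)

k = lx + ly = 0.15 + 0.15 = 0.3000
ω₁+ω₂+ω₃+ω₄ = -11.0000  →  vx = (0.1/4)·-11.0000 = -0.2750
−ω₁+ω₂+ω₃−ω₄ = 8.0000  →  vy = (0.1/4)·8.0000 = 0.2000
−ω₁+ω₂−ω₃+ω₄ = 4.0000  →  ωz = (0.1/1.2000)·4.0000 = 0.3333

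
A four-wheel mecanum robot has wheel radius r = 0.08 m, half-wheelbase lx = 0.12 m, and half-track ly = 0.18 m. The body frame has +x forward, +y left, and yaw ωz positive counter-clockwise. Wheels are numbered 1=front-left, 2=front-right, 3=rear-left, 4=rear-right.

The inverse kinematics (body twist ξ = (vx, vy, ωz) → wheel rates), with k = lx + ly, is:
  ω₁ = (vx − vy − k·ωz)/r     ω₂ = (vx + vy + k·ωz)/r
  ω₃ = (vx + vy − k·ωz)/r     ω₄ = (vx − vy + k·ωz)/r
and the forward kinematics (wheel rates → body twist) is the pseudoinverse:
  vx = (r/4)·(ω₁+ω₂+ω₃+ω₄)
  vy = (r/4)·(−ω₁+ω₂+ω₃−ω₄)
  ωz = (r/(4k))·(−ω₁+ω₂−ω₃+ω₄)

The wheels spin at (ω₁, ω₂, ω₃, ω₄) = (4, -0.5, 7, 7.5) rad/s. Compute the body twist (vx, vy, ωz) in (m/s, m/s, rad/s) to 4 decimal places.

k = lx + ly = 0.12 + 0.18 = 0.3000
ω₁+ω₂+ω₃+ω₄ = 18.0000  →  vx = (0.08/4)·18.0000 = 0.3600
−ω₁+ω₂+ω₃−ω₄ = -5.0000  →  vy = (0.08/4)·-5.0000 = -0.1000
−ω₁+ω₂−ω₃+ω₄ = -4.0000  →  ωz = (0.08/1.2000)·-4.0000 = -0.2667

(0.3600, -0.1000, -0.2667)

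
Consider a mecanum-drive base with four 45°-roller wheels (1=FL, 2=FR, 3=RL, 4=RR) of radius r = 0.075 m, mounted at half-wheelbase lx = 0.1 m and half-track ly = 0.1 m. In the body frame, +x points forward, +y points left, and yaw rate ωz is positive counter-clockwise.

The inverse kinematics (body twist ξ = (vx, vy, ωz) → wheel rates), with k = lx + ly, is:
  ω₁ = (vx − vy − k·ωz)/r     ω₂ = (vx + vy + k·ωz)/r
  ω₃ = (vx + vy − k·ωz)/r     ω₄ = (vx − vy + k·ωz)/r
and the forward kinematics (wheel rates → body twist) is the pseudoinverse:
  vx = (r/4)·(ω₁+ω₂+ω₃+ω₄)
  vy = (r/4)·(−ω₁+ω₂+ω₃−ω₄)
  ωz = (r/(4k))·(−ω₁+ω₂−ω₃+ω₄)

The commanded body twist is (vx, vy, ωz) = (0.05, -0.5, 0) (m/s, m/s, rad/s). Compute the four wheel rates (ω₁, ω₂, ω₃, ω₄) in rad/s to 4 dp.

k = lx + ly = 0.1 + 0.1 = 0.2000;  k·ωz = 0.2000·0 = 0.0000
ω₁ (FL) = (vx − vy − k·ωz)/r = 0.5500/0.075 = 7.3333
ω₂ (FR) = (vx + vy + k·ωz)/r = -0.4500/0.075 = -6.0000
ω₃ (RL) = (vx + vy − k·ωz)/r = -0.4500/0.075 = -6.0000
ω₄ (RR) = (vx − vy + k·ωz)/r = 0.5500/0.075 = 7.3333

(7.3333, -6.0000, -6.0000, 7.3333)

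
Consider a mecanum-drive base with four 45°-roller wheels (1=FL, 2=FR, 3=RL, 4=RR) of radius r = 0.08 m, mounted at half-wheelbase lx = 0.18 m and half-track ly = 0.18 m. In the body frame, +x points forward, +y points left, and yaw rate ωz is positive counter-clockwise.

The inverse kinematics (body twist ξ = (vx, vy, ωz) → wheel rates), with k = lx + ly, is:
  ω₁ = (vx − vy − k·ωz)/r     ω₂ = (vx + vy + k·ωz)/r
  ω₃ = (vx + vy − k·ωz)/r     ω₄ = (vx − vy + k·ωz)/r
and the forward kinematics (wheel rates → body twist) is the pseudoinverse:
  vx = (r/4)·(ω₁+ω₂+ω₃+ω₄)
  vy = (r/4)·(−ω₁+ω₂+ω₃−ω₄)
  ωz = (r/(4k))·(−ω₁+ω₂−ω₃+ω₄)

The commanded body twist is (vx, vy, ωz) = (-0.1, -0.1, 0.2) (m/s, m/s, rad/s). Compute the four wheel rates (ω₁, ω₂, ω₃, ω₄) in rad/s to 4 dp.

(-0.9000, -1.6000, -3.4000, 0.9000)

k = lx + ly = 0.18 + 0.18 = 0.3600;  k·ωz = 0.3600·0.2 = 0.0720
ω₁ (FL) = (vx − vy − k·ωz)/r = -0.0720/0.08 = -0.9000
ω₂ (FR) = (vx + vy + k·ωz)/r = -0.1280/0.08 = -1.6000
ω₃ (RL) = (vx + vy − k·ωz)/r = -0.2720/0.08 = -3.4000
ω₄ (RR) = (vx − vy + k·ωz)/r = 0.0720/0.08 = 0.9000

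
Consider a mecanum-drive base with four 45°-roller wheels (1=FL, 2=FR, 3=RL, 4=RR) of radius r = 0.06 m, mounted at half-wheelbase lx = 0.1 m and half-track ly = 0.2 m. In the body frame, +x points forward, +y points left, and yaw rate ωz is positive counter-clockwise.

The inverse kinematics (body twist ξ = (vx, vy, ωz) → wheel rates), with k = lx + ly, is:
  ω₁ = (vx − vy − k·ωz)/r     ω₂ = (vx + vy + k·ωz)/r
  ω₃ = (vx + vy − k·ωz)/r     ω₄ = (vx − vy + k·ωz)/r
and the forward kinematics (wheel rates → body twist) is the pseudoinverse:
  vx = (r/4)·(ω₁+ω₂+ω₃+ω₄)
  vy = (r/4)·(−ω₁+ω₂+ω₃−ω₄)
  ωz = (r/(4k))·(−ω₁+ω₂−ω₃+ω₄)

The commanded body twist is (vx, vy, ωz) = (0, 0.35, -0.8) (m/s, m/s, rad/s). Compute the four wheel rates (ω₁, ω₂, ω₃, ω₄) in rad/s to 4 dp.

(-1.8333, 1.8333, 9.8333, -9.8333)

k = lx + ly = 0.1 + 0.2 = 0.3000;  k·ωz = 0.3000·-0.8 = -0.2400
ω₁ (FL) = (vx − vy − k·ωz)/r = -0.1100/0.06 = -1.8333
ω₂ (FR) = (vx + vy + k·ωz)/r = 0.1100/0.06 = 1.8333
ω₃ (RL) = (vx + vy − k·ωz)/r = 0.5900/0.06 = 9.8333
ω₄ (RR) = (vx − vy + k·ωz)/r = -0.5900/0.06 = -9.8333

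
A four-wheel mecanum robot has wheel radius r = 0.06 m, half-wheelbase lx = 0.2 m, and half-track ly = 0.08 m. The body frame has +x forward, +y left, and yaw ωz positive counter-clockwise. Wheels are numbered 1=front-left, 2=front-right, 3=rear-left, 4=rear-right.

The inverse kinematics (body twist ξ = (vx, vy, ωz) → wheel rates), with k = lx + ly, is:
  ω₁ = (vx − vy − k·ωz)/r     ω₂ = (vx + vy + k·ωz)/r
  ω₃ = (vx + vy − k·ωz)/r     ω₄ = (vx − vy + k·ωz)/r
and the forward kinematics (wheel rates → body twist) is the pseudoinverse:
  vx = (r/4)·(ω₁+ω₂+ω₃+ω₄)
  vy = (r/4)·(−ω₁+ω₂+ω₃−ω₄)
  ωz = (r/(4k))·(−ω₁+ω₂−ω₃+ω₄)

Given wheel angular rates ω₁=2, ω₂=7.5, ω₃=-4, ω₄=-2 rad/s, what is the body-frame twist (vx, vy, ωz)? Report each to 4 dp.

k = lx + ly = 0.2 + 0.08 = 0.2800
ω₁+ω₂+ω₃+ω₄ = 3.5000  →  vx = (0.06/4)·3.5000 = 0.0525
−ω₁+ω₂+ω₃−ω₄ = 3.5000  →  vy = (0.06/4)·3.5000 = 0.0525
−ω₁+ω₂−ω₃+ω₄ = 7.5000  →  ωz = (0.06/1.1200)·7.5000 = 0.4018

(0.0525, 0.0525, 0.4018)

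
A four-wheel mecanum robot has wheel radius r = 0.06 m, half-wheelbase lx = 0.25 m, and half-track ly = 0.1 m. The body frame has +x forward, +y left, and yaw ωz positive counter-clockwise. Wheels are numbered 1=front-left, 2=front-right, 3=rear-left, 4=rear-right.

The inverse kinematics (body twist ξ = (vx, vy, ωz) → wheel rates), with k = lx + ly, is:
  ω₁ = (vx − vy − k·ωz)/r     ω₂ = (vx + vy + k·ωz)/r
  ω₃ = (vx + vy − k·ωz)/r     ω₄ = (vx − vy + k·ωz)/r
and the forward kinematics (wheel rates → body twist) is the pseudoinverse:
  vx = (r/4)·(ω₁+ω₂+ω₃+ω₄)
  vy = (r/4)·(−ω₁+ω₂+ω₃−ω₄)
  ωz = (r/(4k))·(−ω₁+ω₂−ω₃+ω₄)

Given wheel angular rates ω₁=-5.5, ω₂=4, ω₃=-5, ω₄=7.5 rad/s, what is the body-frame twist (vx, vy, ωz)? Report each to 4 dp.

k = lx + ly = 0.25 + 0.1 = 0.3500
ω₁+ω₂+ω₃+ω₄ = 1.0000  →  vx = (0.06/4)·1.0000 = 0.0150
−ω₁+ω₂+ω₃−ω₄ = -3.0000  →  vy = (0.06/4)·-3.0000 = -0.0450
−ω₁+ω₂−ω₃+ω₄ = 22.0000  →  ωz = (0.06/1.4000)·22.0000 = 0.9429

(0.0150, -0.0450, 0.9429)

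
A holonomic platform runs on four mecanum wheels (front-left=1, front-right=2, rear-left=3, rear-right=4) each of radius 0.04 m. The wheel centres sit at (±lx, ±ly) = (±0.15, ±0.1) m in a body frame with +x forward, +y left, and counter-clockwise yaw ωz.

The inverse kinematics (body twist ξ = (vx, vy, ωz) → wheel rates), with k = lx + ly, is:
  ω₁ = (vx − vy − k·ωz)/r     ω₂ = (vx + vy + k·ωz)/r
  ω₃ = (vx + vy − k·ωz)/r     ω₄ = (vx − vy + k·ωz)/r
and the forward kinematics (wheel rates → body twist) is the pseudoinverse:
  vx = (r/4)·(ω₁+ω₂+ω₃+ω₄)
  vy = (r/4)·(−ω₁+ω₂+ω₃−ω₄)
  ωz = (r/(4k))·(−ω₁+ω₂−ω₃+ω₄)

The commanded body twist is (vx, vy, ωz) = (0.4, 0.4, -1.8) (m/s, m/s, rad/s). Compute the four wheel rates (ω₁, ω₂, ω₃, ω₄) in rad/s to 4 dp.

k = lx + ly = 0.15 + 0.1 = 0.2500;  k·ωz = 0.2500·-1.8 = -0.4500
ω₁ (FL) = (vx − vy − k·ωz)/r = 0.4500/0.04 = 11.2500
ω₂ (FR) = (vx + vy + k·ωz)/r = 0.3500/0.04 = 8.7500
ω₃ (RL) = (vx + vy − k·ωz)/r = 1.2500/0.04 = 31.2500
ω₄ (RR) = (vx − vy + k·ωz)/r = -0.4500/0.04 = -11.2500

(11.2500, 8.7500, 31.2500, -11.2500)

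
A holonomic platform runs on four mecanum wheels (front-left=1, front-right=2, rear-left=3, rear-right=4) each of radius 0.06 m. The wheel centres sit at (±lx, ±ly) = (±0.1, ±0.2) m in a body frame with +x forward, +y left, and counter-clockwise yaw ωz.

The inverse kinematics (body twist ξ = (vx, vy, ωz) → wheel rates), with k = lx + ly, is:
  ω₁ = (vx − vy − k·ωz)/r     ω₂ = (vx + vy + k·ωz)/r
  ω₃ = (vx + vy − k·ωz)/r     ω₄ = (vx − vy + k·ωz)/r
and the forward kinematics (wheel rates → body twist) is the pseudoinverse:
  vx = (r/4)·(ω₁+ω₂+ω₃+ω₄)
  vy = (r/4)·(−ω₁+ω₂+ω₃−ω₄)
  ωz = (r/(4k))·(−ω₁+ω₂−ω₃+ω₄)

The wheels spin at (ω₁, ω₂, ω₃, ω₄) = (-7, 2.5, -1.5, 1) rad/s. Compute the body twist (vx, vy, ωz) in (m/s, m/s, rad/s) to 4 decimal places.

(-0.0750, 0.1050, 0.6000)

k = lx + ly = 0.1 + 0.2 = 0.3000
ω₁+ω₂+ω₃+ω₄ = -5.0000  →  vx = (0.06/4)·-5.0000 = -0.0750
−ω₁+ω₂+ω₃−ω₄ = 7.0000  →  vy = (0.06/4)·7.0000 = 0.1050
−ω₁+ω₂−ω₃+ω₄ = 12.0000  →  ωz = (0.06/1.2000)·12.0000 = 0.6000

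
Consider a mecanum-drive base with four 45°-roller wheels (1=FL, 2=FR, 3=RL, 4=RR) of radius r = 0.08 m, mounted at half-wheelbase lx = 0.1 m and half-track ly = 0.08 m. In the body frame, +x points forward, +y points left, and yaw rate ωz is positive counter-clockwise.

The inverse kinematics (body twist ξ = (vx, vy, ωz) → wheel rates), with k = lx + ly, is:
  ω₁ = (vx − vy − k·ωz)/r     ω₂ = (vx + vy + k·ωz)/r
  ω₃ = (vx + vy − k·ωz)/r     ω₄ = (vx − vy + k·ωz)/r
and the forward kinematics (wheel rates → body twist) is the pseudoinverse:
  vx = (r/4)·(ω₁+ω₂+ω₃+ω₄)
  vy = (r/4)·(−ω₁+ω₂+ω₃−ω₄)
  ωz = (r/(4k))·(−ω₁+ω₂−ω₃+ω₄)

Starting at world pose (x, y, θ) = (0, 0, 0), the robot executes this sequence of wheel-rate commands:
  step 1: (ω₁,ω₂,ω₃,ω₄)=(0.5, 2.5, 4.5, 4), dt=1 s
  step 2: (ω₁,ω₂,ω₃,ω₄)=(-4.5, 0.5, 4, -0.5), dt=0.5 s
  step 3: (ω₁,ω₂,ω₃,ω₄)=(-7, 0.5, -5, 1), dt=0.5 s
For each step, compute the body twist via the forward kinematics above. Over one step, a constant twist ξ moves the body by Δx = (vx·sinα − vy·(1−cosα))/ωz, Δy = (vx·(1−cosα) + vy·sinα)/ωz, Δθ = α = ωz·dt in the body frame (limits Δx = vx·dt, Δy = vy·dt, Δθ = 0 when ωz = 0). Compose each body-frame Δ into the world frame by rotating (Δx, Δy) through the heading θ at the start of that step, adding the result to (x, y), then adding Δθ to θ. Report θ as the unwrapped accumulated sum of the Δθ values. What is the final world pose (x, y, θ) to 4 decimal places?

step 1: ξ=(vx,vy,ωz)=(0.2300, 0.0500, 0.1667), dt=1.0 → body Δ=(0.2248, 0.0689, 0.1667) → world pose (0.2248, 0.0689, 0.1667)
step 2: ξ=(vx,vy,ωz)=(-0.0100, 0.1900, 0.0556), dt=0.5 → body Δ=(-0.0063, 0.0949, 0.0278) → world pose (0.2028, 0.1614, 0.1944)
step 3: ξ=(vx,vy,ωz)=(-0.2100, 0.0300, 1.5000), dt=0.5 → body Δ=(-0.1008, -0.0239, 0.7500) → world pose (0.1085, 0.1185, 0.9444)

(0.1085, 0.1185, 0.9444)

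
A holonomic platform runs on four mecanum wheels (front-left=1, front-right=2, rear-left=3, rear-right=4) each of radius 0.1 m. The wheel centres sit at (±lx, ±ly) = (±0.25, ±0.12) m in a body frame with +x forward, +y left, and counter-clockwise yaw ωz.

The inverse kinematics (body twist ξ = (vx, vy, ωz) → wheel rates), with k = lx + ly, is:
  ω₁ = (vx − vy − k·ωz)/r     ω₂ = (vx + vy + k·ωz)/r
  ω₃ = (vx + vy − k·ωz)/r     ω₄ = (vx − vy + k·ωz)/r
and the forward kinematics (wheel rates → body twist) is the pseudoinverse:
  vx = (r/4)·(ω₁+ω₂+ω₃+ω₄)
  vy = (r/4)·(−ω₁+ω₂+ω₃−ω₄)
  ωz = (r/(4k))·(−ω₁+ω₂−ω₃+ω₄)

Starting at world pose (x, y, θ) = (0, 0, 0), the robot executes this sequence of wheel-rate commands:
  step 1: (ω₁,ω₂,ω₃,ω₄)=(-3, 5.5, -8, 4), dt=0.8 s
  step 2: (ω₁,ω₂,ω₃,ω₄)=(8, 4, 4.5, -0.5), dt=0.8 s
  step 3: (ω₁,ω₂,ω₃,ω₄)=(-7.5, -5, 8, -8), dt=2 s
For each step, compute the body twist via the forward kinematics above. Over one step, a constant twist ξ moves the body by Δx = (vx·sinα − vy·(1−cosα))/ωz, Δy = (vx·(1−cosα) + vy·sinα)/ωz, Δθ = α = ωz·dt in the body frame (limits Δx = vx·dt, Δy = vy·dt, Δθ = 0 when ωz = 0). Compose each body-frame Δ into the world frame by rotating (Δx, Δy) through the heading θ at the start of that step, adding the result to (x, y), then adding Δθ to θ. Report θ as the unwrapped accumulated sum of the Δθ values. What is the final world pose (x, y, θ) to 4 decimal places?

step 1: ξ=(vx,vy,ωz)=(-0.0375, -0.0875, 1.3851), dt=0.8 → body Δ=(0.0107, -0.0715, 1.1081) → world pose (0.0107, -0.0715, 1.1081)
step 2: ξ=(vx,vy,ωz)=(0.4000, 0.0250, -0.6081), dt=0.8 → body Δ=(0.3123, -0.0571, -0.4865) → world pose (0.2012, 0.1825, 0.6216)
step 3: ξ=(vx,vy,ωz)=(-0.3125, 0.4625, -0.9122), dt=2.0 → body Δ=(0.3026, 0.9194, -1.8243) → world pose (-0.0882, 1.1060, -1.2027)

(-0.0882, 1.1060, -1.2027)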